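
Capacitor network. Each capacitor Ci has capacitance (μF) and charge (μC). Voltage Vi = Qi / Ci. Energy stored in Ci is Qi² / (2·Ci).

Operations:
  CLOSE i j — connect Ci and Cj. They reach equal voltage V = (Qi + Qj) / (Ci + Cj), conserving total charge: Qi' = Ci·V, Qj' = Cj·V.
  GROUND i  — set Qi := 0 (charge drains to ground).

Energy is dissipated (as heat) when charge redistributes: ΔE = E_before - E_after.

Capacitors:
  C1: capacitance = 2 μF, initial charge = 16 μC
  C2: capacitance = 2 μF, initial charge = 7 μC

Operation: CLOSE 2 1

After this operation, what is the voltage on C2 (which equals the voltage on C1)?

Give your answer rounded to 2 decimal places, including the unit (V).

Initial: C1(2μF, Q=16μC, V=8.00V), C2(2μF, Q=7μC, V=3.50V)
Op 1: CLOSE 2-1: Q_total=23.00, C_total=4.00, V=5.75; Q2=11.50, Q1=11.50; dissipated=10.125

Answer: 5.75 V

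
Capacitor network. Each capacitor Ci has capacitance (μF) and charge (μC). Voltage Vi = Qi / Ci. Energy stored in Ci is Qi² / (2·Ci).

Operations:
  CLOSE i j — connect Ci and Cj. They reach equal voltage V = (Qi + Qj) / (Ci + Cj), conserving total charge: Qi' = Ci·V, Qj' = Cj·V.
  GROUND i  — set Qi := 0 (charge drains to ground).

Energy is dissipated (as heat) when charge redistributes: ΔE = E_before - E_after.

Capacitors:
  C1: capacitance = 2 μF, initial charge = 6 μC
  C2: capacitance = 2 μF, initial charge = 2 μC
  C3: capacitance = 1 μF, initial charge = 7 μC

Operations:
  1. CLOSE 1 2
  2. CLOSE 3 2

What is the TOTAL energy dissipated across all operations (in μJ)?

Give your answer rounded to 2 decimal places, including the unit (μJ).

Answer: 10.33 μJ

Derivation:
Initial: C1(2μF, Q=6μC, V=3.00V), C2(2μF, Q=2μC, V=1.00V), C3(1μF, Q=7μC, V=7.00V)
Op 1: CLOSE 1-2: Q_total=8.00, C_total=4.00, V=2.00; Q1=4.00, Q2=4.00; dissipated=2.000
Op 2: CLOSE 3-2: Q_total=11.00, C_total=3.00, V=3.67; Q3=3.67, Q2=7.33; dissipated=8.333
Total dissipated: 10.333 μJ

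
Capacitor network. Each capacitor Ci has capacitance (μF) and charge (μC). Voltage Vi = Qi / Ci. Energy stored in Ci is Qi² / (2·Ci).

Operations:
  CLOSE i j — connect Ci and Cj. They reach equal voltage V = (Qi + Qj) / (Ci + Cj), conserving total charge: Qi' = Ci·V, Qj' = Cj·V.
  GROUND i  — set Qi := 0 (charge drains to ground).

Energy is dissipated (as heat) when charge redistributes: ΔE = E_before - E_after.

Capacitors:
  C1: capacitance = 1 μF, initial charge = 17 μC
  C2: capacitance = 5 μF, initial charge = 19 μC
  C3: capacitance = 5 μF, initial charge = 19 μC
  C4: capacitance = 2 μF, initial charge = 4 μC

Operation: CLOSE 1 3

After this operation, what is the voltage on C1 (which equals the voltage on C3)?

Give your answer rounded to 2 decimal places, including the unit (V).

Initial: C1(1μF, Q=17μC, V=17.00V), C2(5μF, Q=19μC, V=3.80V), C3(5μF, Q=19μC, V=3.80V), C4(2μF, Q=4μC, V=2.00V)
Op 1: CLOSE 1-3: Q_total=36.00, C_total=6.00, V=6.00; Q1=6.00, Q3=30.00; dissipated=72.600

Answer: 6.00 V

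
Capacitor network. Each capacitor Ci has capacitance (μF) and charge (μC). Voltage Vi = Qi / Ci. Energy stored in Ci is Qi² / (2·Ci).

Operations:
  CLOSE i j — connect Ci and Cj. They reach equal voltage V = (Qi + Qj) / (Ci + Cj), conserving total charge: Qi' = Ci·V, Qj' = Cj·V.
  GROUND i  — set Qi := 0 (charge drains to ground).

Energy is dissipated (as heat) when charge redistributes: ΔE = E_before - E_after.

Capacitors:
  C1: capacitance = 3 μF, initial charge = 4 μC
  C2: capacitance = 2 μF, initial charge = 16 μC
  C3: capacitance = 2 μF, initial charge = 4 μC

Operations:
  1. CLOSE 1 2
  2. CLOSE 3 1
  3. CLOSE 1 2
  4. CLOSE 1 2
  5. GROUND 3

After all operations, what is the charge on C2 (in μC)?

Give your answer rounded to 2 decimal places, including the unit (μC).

Initial: C1(3μF, Q=4μC, V=1.33V), C2(2μF, Q=16μC, V=8.00V), C3(2μF, Q=4μC, V=2.00V)
Op 1: CLOSE 1-2: Q_total=20.00, C_total=5.00, V=4.00; Q1=12.00, Q2=8.00; dissipated=26.667
Op 2: CLOSE 3-1: Q_total=16.00, C_total=5.00, V=3.20; Q3=6.40, Q1=9.60; dissipated=2.400
Op 3: CLOSE 1-2: Q_total=17.60, C_total=5.00, V=3.52; Q1=10.56, Q2=7.04; dissipated=0.384
Op 4: CLOSE 1-2: Q_total=17.60, C_total=5.00, V=3.52; Q1=10.56, Q2=7.04; dissipated=0.000
Op 5: GROUND 3: Q3=0; energy lost=10.240
Final charges: Q1=10.56, Q2=7.04, Q3=0.00

Answer: 7.04 μC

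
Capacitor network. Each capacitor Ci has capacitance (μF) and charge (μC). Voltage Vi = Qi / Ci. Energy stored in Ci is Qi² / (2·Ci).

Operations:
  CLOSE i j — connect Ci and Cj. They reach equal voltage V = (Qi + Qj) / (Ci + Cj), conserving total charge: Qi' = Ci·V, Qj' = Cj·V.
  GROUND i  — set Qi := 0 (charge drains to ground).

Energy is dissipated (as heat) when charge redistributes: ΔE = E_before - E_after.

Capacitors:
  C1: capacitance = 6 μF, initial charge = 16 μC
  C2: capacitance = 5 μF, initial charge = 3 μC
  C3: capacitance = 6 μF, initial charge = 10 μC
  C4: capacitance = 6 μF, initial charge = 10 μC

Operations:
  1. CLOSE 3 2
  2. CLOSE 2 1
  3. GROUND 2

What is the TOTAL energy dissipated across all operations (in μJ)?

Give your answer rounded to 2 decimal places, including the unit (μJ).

Initial: C1(6μF, Q=16μC, V=2.67V), C2(5μF, Q=3μC, V=0.60V), C3(6μF, Q=10μC, V=1.67V), C4(6μF, Q=10μC, V=1.67V)
Op 1: CLOSE 3-2: Q_total=13.00, C_total=11.00, V=1.18; Q3=7.09, Q2=5.91; dissipated=1.552
Op 2: CLOSE 2-1: Q_total=21.91, C_total=11.00, V=1.99; Q2=9.96, Q1=11.95; dissipated=3.007
Op 3: GROUND 2: Q2=0; energy lost=9.918
Total dissipated: 14.476 μJ

Answer: 14.48 μJ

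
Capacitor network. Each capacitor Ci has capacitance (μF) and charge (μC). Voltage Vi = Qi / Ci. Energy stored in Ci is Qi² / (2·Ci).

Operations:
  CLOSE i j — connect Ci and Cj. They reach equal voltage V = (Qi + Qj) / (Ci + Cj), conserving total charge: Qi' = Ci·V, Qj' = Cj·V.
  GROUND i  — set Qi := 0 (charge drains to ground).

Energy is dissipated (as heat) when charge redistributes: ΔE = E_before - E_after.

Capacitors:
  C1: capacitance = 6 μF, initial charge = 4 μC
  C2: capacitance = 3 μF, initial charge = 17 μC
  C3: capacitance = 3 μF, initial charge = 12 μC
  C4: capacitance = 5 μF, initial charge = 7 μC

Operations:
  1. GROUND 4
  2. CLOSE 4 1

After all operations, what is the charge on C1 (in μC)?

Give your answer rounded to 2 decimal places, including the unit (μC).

Answer: 2.18 μC

Derivation:
Initial: C1(6μF, Q=4μC, V=0.67V), C2(3μF, Q=17μC, V=5.67V), C3(3μF, Q=12μC, V=4.00V), C4(5μF, Q=7μC, V=1.40V)
Op 1: GROUND 4: Q4=0; energy lost=4.900
Op 2: CLOSE 4-1: Q_total=4.00, C_total=11.00, V=0.36; Q4=1.82, Q1=2.18; dissipated=0.606
Final charges: Q1=2.18, Q2=17.00, Q3=12.00, Q4=1.82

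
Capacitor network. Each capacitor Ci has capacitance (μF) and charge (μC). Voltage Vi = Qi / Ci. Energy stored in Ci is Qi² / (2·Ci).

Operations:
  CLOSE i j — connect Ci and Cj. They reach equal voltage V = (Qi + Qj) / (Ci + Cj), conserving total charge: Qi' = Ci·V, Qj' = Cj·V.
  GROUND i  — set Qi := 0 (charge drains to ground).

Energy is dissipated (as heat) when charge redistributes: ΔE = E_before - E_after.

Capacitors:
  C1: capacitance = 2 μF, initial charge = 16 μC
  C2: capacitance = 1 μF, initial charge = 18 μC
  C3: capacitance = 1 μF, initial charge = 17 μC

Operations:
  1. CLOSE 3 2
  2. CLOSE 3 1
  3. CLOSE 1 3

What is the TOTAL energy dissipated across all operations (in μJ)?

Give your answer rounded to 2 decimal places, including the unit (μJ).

Initial: C1(2μF, Q=16μC, V=8.00V), C2(1μF, Q=18μC, V=18.00V), C3(1μF, Q=17μC, V=17.00V)
Op 1: CLOSE 3-2: Q_total=35.00, C_total=2.00, V=17.50; Q3=17.50, Q2=17.50; dissipated=0.250
Op 2: CLOSE 3-1: Q_total=33.50, C_total=3.00, V=11.17; Q3=11.17, Q1=22.33; dissipated=30.083
Op 3: CLOSE 1-3: Q_total=33.50, C_total=3.00, V=11.17; Q1=22.33, Q3=11.17; dissipated=0.000
Total dissipated: 30.333 μJ

Answer: 30.33 μJ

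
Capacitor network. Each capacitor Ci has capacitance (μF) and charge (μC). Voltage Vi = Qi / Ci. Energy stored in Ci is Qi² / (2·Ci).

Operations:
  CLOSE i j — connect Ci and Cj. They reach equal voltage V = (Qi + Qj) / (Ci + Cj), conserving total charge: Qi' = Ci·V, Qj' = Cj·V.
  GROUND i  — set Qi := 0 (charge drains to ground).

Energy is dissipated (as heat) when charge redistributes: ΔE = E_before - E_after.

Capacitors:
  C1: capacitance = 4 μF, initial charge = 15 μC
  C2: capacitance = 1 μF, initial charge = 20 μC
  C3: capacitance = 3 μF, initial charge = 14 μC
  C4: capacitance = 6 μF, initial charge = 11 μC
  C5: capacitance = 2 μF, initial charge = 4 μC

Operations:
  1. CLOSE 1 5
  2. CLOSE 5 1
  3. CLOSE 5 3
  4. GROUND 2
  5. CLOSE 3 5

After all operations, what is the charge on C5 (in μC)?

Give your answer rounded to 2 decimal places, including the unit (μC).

Answer: 8.13 μC

Derivation:
Initial: C1(4μF, Q=15μC, V=3.75V), C2(1μF, Q=20μC, V=20.00V), C3(3μF, Q=14μC, V=4.67V), C4(6μF, Q=11μC, V=1.83V), C5(2μF, Q=4μC, V=2.00V)
Op 1: CLOSE 1-5: Q_total=19.00, C_total=6.00, V=3.17; Q1=12.67, Q5=6.33; dissipated=2.042
Op 2: CLOSE 5-1: Q_total=19.00, C_total=6.00, V=3.17; Q5=6.33, Q1=12.67; dissipated=0.000
Op 3: CLOSE 5-3: Q_total=20.33, C_total=5.00, V=4.07; Q5=8.13, Q3=12.20; dissipated=1.350
Op 4: GROUND 2: Q2=0; energy lost=200.000
Op 5: CLOSE 3-5: Q_total=20.33, C_total=5.00, V=4.07; Q3=12.20, Q5=8.13; dissipated=0.000
Final charges: Q1=12.67, Q2=0.00, Q3=12.20, Q4=11.00, Q5=8.13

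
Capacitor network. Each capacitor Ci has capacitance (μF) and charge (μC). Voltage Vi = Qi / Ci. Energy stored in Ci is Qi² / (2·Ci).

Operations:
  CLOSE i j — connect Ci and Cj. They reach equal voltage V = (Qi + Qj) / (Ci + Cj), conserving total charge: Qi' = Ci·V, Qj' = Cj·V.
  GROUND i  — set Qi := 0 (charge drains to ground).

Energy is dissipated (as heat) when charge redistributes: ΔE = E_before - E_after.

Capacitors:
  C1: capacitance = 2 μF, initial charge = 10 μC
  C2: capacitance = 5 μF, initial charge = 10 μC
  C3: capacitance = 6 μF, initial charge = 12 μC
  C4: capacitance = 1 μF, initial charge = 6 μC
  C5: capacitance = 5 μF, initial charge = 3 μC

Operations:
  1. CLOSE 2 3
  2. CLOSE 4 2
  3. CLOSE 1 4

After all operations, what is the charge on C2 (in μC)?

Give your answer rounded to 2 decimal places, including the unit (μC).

Initial: C1(2μF, Q=10μC, V=5.00V), C2(5μF, Q=10μC, V=2.00V), C3(6μF, Q=12μC, V=2.00V), C4(1μF, Q=6μC, V=6.00V), C5(5μF, Q=3μC, V=0.60V)
Op 1: CLOSE 2-3: Q_total=22.00, C_total=11.00, V=2.00; Q2=10.00, Q3=12.00; dissipated=0.000
Op 2: CLOSE 4-2: Q_total=16.00, C_total=6.00, V=2.67; Q4=2.67, Q2=13.33; dissipated=6.667
Op 3: CLOSE 1-4: Q_total=12.67, C_total=3.00, V=4.22; Q1=8.44, Q4=4.22; dissipated=1.815
Final charges: Q1=8.44, Q2=13.33, Q3=12.00, Q4=4.22, Q5=3.00

Answer: 13.33 μC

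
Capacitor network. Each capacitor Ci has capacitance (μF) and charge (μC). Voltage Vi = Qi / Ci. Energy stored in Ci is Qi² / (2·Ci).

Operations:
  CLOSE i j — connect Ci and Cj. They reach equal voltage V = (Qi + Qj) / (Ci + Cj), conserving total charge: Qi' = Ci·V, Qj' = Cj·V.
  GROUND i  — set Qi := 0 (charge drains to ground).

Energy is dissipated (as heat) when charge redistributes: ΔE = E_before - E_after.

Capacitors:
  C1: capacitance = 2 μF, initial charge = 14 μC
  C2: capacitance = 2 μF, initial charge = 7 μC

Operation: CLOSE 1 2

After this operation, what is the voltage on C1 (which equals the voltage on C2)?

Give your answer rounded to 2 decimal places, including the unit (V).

Initial: C1(2μF, Q=14μC, V=7.00V), C2(2μF, Q=7μC, V=3.50V)
Op 1: CLOSE 1-2: Q_total=21.00, C_total=4.00, V=5.25; Q1=10.50, Q2=10.50; dissipated=6.125

Answer: 5.25 V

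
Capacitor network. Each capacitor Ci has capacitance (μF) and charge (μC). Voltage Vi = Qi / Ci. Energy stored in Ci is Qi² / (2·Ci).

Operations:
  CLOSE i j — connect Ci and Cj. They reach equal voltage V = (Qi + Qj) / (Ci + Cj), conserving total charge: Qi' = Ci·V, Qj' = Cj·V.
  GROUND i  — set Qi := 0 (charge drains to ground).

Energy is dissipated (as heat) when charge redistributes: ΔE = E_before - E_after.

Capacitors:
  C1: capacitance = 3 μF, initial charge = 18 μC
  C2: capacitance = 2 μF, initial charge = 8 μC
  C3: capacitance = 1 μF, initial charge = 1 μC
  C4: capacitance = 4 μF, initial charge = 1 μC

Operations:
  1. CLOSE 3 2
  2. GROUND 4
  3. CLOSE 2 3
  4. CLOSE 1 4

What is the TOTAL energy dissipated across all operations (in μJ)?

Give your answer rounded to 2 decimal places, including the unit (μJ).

Initial: C1(3μF, Q=18μC, V=6.00V), C2(2μF, Q=8μC, V=4.00V), C3(1μF, Q=1μC, V=1.00V), C4(4μF, Q=1μC, V=0.25V)
Op 1: CLOSE 3-2: Q_total=9.00, C_total=3.00, V=3.00; Q3=3.00, Q2=6.00; dissipated=3.000
Op 2: GROUND 4: Q4=0; energy lost=0.125
Op 3: CLOSE 2-3: Q_total=9.00, C_total=3.00, V=3.00; Q2=6.00, Q3=3.00; dissipated=0.000
Op 4: CLOSE 1-4: Q_total=18.00, C_total=7.00, V=2.57; Q1=7.71, Q4=10.29; dissipated=30.857
Total dissipated: 33.982 μJ

Answer: 33.98 μJ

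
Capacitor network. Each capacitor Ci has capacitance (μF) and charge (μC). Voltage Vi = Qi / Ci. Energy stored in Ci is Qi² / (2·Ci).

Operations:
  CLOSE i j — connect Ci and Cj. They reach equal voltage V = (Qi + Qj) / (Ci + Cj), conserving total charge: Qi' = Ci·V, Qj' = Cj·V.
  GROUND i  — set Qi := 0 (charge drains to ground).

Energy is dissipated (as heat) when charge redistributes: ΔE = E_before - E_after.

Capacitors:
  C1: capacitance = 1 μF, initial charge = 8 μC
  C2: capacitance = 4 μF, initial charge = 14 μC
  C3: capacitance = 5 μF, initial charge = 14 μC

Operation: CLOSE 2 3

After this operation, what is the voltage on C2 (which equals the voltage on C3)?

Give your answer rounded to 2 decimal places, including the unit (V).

Initial: C1(1μF, Q=8μC, V=8.00V), C2(4μF, Q=14μC, V=3.50V), C3(5μF, Q=14μC, V=2.80V)
Op 1: CLOSE 2-3: Q_total=28.00, C_total=9.00, V=3.11; Q2=12.44, Q3=15.56; dissipated=0.544

Answer: 3.11 V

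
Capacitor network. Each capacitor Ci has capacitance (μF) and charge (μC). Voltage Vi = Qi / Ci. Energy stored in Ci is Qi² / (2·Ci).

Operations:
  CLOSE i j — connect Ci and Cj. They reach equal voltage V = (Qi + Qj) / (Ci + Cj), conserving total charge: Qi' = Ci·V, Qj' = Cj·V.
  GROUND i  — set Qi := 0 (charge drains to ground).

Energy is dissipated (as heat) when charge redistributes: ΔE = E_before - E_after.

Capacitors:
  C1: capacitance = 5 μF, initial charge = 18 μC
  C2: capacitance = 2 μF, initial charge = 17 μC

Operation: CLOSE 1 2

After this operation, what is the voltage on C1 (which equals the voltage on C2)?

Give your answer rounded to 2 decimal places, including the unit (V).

Answer: 5.00 V

Derivation:
Initial: C1(5μF, Q=18μC, V=3.60V), C2(2μF, Q=17μC, V=8.50V)
Op 1: CLOSE 1-2: Q_total=35.00, C_total=7.00, V=5.00; Q1=25.00, Q2=10.00; dissipated=17.150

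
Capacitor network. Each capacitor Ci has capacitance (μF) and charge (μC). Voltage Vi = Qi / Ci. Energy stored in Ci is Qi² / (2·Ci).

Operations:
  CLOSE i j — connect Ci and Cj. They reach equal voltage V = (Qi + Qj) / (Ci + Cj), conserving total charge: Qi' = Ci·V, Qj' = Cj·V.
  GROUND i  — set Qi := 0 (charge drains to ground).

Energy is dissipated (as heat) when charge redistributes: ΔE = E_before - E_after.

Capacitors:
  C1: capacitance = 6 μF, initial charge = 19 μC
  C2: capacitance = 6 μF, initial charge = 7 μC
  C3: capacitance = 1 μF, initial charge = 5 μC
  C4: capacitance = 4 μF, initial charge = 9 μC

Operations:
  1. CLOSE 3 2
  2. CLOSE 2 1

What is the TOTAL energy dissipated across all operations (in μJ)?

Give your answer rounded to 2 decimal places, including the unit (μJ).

Answer: 9.46 μJ

Derivation:
Initial: C1(6μF, Q=19μC, V=3.17V), C2(6μF, Q=7μC, V=1.17V), C3(1μF, Q=5μC, V=5.00V), C4(4μF, Q=9μC, V=2.25V)
Op 1: CLOSE 3-2: Q_total=12.00, C_total=7.00, V=1.71; Q3=1.71, Q2=10.29; dissipated=6.298
Op 2: CLOSE 2-1: Q_total=29.29, C_total=12.00, V=2.44; Q2=14.64, Q1=14.64; dissipated=3.164
Total dissipated: 9.462 μJ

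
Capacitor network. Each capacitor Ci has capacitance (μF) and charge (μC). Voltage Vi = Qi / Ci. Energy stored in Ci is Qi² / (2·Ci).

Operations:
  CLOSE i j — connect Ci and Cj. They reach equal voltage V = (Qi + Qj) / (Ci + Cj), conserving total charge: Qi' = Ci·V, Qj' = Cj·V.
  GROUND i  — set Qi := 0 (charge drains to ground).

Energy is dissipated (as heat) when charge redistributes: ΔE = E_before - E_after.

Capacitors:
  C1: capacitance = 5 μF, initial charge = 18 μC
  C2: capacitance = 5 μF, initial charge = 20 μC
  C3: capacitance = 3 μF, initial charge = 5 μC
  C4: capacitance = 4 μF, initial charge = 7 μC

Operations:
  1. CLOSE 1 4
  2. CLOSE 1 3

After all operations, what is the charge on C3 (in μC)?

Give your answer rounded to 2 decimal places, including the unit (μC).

Answer: 7.08 μC

Derivation:
Initial: C1(5μF, Q=18μC, V=3.60V), C2(5μF, Q=20μC, V=4.00V), C3(3μF, Q=5μC, V=1.67V), C4(4μF, Q=7μC, V=1.75V)
Op 1: CLOSE 1-4: Q_total=25.00, C_total=9.00, V=2.78; Q1=13.89, Q4=11.11; dissipated=3.803
Op 2: CLOSE 1-3: Q_total=18.89, C_total=8.00, V=2.36; Q1=11.81, Q3=7.08; dissipated=1.157
Final charges: Q1=11.81, Q2=20.00, Q3=7.08, Q4=11.11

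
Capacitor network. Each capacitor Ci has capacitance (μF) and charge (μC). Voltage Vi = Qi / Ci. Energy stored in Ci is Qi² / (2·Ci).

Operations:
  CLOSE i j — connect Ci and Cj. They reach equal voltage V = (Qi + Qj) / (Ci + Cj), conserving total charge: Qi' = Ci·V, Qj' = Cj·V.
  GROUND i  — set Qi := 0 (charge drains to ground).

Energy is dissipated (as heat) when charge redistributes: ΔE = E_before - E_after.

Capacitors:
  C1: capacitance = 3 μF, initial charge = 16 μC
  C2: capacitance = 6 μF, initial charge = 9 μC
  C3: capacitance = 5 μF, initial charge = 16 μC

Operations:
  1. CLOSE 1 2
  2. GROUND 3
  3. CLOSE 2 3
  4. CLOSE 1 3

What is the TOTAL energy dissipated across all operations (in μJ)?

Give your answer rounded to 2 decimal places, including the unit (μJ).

Answer: 52.31 μJ

Derivation:
Initial: C1(3μF, Q=16μC, V=5.33V), C2(6μF, Q=9μC, V=1.50V), C3(5μF, Q=16μC, V=3.20V)
Op 1: CLOSE 1-2: Q_total=25.00, C_total=9.00, V=2.78; Q1=8.33, Q2=16.67; dissipated=14.694
Op 2: GROUND 3: Q3=0; energy lost=25.600
Op 3: CLOSE 2-3: Q_total=16.67, C_total=11.00, V=1.52; Q2=9.09, Q3=7.58; dissipated=10.522
Op 4: CLOSE 1-3: Q_total=15.91, C_total=8.00, V=1.99; Q1=5.97, Q3=9.94; dissipated=1.495
Total dissipated: 52.311 μJ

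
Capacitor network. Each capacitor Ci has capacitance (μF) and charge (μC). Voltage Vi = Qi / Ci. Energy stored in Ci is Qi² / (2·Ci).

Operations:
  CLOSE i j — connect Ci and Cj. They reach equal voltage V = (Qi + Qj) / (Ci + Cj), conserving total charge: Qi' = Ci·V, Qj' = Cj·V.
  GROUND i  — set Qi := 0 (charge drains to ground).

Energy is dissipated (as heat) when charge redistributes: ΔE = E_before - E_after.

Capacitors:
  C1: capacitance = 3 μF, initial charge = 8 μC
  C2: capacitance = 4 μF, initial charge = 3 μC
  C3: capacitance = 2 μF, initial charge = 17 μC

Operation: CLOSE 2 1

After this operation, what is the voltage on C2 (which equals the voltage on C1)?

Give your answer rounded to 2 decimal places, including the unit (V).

Answer: 1.57 V

Derivation:
Initial: C1(3μF, Q=8μC, V=2.67V), C2(4μF, Q=3μC, V=0.75V), C3(2μF, Q=17μC, V=8.50V)
Op 1: CLOSE 2-1: Q_total=11.00, C_total=7.00, V=1.57; Q2=6.29, Q1=4.71; dissipated=3.149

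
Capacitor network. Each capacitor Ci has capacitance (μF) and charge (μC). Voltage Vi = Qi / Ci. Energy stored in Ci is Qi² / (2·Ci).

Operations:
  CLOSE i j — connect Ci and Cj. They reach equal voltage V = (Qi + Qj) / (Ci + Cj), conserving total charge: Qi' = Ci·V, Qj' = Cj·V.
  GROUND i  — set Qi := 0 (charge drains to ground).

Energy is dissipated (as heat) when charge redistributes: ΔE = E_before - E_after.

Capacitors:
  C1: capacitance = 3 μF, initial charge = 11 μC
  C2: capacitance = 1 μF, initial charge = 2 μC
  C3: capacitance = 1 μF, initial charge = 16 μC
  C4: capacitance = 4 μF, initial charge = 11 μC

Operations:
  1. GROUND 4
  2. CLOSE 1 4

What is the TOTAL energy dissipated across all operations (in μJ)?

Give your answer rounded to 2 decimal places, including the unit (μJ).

Initial: C1(3μF, Q=11μC, V=3.67V), C2(1μF, Q=2μC, V=2.00V), C3(1μF, Q=16μC, V=16.00V), C4(4μF, Q=11μC, V=2.75V)
Op 1: GROUND 4: Q4=0; energy lost=15.125
Op 2: CLOSE 1-4: Q_total=11.00, C_total=7.00, V=1.57; Q1=4.71, Q4=6.29; dissipated=11.524
Total dissipated: 26.649 μJ

Answer: 26.65 μJ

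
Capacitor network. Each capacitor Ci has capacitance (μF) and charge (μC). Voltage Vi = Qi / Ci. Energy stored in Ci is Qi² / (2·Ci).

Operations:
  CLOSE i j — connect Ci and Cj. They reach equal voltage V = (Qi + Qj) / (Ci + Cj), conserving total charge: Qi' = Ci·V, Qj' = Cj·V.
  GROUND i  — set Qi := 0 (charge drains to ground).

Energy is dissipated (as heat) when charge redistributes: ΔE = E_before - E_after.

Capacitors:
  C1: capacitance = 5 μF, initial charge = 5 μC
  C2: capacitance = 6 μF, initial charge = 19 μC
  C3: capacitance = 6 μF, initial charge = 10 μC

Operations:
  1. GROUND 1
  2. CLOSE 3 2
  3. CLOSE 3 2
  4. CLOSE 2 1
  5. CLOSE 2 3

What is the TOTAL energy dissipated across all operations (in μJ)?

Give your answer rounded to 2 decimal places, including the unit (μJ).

Answer: 15.65 μJ

Derivation:
Initial: C1(5μF, Q=5μC, V=1.00V), C2(6μF, Q=19μC, V=3.17V), C3(6μF, Q=10μC, V=1.67V)
Op 1: GROUND 1: Q1=0; energy lost=2.500
Op 2: CLOSE 3-2: Q_total=29.00, C_total=12.00, V=2.42; Q3=14.50, Q2=14.50; dissipated=3.375
Op 3: CLOSE 3-2: Q_total=29.00, C_total=12.00, V=2.42; Q3=14.50, Q2=14.50; dissipated=0.000
Op 4: CLOSE 2-1: Q_total=14.50, C_total=11.00, V=1.32; Q2=7.91, Q1=6.59; dissipated=7.964
Op 5: CLOSE 2-3: Q_total=22.41, C_total=12.00, V=1.87; Q2=11.20, Q3=11.20; dissipated=1.810
Total dissipated: 15.649 μJ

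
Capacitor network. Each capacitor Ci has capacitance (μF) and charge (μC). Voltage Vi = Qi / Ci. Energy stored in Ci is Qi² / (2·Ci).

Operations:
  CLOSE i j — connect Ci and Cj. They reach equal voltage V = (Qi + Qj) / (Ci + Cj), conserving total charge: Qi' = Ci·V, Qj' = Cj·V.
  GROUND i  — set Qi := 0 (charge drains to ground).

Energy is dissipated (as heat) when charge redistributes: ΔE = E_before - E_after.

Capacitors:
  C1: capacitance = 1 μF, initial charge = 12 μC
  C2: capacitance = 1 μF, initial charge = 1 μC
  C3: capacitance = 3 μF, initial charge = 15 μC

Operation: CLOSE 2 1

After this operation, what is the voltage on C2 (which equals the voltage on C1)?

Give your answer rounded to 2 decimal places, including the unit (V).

Answer: 6.50 V

Derivation:
Initial: C1(1μF, Q=12μC, V=12.00V), C2(1μF, Q=1μC, V=1.00V), C3(3μF, Q=15μC, V=5.00V)
Op 1: CLOSE 2-1: Q_total=13.00, C_total=2.00, V=6.50; Q2=6.50, Q1=6.50; dissipated=30.250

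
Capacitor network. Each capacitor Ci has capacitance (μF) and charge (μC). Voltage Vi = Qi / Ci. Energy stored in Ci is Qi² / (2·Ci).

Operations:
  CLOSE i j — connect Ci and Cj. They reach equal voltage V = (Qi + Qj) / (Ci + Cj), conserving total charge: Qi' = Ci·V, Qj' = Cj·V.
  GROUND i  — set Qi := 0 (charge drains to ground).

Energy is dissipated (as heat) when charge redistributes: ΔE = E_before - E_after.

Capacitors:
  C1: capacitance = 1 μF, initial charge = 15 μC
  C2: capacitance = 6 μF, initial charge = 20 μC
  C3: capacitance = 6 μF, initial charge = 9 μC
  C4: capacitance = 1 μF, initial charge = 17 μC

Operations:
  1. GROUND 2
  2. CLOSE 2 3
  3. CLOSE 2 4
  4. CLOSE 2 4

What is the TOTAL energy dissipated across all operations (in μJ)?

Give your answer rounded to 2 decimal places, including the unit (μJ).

Answer: 149.88 μJ

Derivation:
Initial: C1(1μF, Q=15μC, V=15.00V), C2(6μF, Q=20μC, V=3.33V), C3(6μF, Q=9μC, V=1.50V), C4(1μF, Q=17μC, V=17.00V)
Op 1: GROUND 2: Q2=0; energy lost=33.333
Op 2: CLOSE 2-3: Q_total=9.00, C_total=12.00, V=0.75; Q2=4.50, Q3=4.50; dissipated=3.375
Op 3: CLOSE 2-4: Q_total=21.50, C_total=7.00, V=3.07; Q2=18.43, Q4=3.07; dissipated=113.170
Op 4: CLOSE 2-4: Q_total=21.50, C_total=7.00, V=3.07; Q2=18.43, Q4=3.07; dissipated=0.000
Total dissipated: 149.878 μJ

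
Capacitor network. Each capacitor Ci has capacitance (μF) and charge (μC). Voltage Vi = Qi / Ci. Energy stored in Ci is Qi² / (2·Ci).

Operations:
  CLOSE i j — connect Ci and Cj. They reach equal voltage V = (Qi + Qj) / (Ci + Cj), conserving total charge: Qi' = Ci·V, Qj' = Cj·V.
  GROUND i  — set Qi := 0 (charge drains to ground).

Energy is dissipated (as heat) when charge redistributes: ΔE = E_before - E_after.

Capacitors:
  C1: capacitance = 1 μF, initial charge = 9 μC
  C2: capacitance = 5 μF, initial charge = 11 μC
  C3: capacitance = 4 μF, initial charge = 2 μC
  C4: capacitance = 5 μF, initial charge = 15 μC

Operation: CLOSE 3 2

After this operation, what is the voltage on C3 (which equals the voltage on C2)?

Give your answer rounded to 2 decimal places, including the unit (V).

Answer: 1.44 V

Derivation:
Initial: C1(1μF, Q=9μC, V=9.00V), C2(5μF, Q=11μC, V=2.20V), C3(4μF, Q=2μC, V=0.50V), C4(5μF, Q=15μC, V=3.00V)
Op 1: CLOSE 3-2: Q_total=13.00, C_total=9.00, V=1.44; Q3=5.78, Q2=7.22; dissipated=3.211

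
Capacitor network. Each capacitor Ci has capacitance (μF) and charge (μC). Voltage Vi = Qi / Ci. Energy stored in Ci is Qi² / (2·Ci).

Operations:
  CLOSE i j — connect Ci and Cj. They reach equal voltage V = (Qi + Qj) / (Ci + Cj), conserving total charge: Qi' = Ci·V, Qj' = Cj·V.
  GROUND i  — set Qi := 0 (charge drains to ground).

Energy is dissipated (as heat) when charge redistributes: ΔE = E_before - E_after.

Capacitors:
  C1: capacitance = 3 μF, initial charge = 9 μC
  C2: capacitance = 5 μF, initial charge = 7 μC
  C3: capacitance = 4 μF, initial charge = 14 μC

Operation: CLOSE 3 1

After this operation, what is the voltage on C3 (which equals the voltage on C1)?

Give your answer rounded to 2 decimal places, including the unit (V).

Initial: C1(3μF, Q=9μC, V=3.00V), C2(5μF, Q=7μC, V=1.40V), C3(4μF, Q=14μC, V=3.50V)
Op 1: CLOSE 3-1: Q_total=23.00, C_total=7.00, V=3.29; Q3=13.14, Q1=9.86; dissipated=0.214

Answer: 3.29 V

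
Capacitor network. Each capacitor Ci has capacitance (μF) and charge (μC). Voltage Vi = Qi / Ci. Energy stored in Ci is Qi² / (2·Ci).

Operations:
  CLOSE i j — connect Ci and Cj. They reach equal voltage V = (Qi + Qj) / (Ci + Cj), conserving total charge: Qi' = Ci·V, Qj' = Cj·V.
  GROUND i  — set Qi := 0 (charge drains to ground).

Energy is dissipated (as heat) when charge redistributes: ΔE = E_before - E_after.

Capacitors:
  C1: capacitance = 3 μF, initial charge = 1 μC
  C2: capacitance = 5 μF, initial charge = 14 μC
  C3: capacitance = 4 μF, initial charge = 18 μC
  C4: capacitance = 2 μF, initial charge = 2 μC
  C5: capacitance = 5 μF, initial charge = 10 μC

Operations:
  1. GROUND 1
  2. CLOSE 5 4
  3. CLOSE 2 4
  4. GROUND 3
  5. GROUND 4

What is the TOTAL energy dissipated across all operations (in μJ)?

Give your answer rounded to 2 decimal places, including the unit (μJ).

Answer: 48.42 μJ

Derivation:
Initial: C1(3μF, Q=1μC, V=0.33V), C2(5μF, Q=14μC, V=2.80V), C3(4μF, Q=18μC, V=4.50V), C4(2μF, Q=2μC, V=1.00V), C5(5μF, Q=10μC, V=2.00V)
Op 1: GROUND 1: Q1=0; energy lost=0.167
Op 2: CLOSE 5-4: Q_total=12.00, C_total=7.00, V=1.71; Q5=8.57, Q4=3.43; dissipated=0.714
Op 3: CLOSE 2-4: Q_total=17.43, C_total=7.00, V=2.49; Q2=12.45, Q4=4.98; dissipated=0.842
Op 4: GROUND 3: Q3=0; energy lost=40.500
Op 5: GROUND 4: Q4=0; energy lost=6.199
Total dissipated: 48.422 μJ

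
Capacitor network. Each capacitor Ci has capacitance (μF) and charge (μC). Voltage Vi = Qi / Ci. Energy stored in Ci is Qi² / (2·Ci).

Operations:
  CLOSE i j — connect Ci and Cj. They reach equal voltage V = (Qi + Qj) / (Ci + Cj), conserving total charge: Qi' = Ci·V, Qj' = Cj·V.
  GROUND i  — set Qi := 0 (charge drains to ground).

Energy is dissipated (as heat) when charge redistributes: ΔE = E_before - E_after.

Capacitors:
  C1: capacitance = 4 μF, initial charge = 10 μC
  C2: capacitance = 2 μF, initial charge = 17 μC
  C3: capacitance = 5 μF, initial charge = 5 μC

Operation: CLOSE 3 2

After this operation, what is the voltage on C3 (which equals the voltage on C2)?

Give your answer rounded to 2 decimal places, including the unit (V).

Answer: 3.14 V

Derivation:
Initial: C1(4μF, Q=10μC, V=2.50V), C2(2μF, Q=17μC, V=8.50V), C3(5μF, Q=5μC, V=1.00V)
Op 1: CLOSE 3-2: Q_total=22.00, C_total=7.00, V=3.14; Q3=15.71, Q2=6.29; dissipated=40.179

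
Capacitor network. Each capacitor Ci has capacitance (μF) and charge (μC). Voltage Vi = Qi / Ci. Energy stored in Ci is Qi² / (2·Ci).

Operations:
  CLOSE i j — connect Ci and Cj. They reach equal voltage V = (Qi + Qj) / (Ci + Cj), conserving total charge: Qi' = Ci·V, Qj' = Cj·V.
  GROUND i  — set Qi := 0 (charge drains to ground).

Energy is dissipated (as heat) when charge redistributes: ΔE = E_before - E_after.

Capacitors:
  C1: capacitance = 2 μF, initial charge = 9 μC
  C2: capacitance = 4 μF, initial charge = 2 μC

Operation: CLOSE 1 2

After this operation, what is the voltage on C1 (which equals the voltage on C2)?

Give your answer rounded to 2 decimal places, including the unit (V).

Answer: 1.83 V

Derivation:
Initial: C1(2μF, Q=9μC, V=4.50V), C2(4μF, Q=2μC, V=0.50V)
Op 1: CLOSE 1-2: Q_total=11.00, C_total=6.00, V=1.83; Q1=3.67, Q2=7.33; dissipated=10.667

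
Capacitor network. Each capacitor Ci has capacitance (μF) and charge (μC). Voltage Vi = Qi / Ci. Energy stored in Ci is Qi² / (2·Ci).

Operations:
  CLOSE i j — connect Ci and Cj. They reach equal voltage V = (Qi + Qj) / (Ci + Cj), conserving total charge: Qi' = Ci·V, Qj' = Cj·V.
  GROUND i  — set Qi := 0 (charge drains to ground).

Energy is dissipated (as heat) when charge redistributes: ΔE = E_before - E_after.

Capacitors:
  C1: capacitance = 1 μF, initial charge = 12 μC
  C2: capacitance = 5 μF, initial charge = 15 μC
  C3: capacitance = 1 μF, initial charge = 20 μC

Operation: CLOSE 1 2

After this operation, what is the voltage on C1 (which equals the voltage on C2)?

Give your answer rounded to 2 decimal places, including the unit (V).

Answer: 4.50 V

Derivation:
Initial: C1(1μF, Q=12μC, V=12.00V), C2(5μF, Q=15μC, V=3.00V), C3(1μF, Q=20μC, V=20.00V)
Op 1: CLOSE 1-2: Q_total=27.00, C_total=6.00, V=4.50; Q1=4.50, Q2=22.50; dissipated=33.750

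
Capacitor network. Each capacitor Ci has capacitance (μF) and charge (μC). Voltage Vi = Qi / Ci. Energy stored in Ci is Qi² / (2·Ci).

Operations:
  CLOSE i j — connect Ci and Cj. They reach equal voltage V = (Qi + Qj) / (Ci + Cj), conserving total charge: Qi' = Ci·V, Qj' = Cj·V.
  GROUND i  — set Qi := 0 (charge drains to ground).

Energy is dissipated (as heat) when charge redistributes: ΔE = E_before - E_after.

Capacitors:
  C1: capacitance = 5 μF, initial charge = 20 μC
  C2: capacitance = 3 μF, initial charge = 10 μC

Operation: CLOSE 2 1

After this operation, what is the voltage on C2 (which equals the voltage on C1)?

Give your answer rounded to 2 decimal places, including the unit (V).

Answer: 3.75 V

Derivation:
Initial: C1(5μF, Q=20μC, V=4.00V), C2(3μF, Q=10μC, V=3.33V)
Op 1: CLOSE 2-1: Q_total=30.00, C_total=8.00, V=3.75; Q2=11.25, Q1=18.75; dissipated=0.417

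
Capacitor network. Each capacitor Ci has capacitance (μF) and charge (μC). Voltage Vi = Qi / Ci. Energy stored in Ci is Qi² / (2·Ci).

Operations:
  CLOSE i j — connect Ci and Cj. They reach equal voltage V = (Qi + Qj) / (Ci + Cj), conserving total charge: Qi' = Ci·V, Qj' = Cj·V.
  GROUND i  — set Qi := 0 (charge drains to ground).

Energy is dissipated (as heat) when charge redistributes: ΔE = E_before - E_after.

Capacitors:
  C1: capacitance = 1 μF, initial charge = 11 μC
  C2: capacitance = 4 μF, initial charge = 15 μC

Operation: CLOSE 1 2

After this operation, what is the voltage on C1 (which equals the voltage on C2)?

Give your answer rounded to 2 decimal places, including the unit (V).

Answer: 5.20 V

Derivation:
Initial: C1(1μF, Q=11μC, V=11.00V), C2(4μF, Q=15μC, V=3.75V)
Op 1: CLOSE 1-2: Q_total=26.00, C_total=5.00, V=5.20; Q1=5.20, Q2=20.80; dissipated=21.025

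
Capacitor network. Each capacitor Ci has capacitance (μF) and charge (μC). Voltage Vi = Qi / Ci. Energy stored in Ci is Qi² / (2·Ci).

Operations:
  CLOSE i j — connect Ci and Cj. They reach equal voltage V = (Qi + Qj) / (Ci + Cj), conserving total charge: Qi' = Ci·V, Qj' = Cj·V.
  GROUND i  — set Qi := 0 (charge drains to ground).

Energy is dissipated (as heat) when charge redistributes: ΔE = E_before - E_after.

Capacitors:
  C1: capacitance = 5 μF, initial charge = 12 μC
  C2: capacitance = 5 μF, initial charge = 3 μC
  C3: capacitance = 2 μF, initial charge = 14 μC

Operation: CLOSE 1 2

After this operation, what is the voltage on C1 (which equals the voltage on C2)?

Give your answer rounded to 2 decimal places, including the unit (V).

Answer: 1.50 V

Derivation:
Initial: C1(5μF, Q=12μC, V=2.40V), C2(5μF, Q=3μC, V=0.60V), C3(2μF, Q=14μC, V=7.00V)
Op 1: CLOSE 1-2: Q_total=15.00, C_total=10.00, V=1.50; Q1=7.50, Q2=7.50; dissipated=4.050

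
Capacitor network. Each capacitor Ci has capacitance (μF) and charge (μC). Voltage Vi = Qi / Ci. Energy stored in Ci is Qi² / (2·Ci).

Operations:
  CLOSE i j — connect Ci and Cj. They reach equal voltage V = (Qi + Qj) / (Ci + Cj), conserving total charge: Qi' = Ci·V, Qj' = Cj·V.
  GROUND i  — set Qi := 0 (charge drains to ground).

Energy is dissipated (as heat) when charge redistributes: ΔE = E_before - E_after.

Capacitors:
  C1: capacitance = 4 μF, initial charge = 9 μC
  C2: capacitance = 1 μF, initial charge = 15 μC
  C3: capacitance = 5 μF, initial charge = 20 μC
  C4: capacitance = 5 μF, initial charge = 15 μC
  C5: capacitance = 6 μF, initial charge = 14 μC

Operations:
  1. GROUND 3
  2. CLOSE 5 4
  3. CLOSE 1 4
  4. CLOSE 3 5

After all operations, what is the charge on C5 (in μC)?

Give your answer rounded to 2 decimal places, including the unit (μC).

Initial: C1(4μF, Q=9μC, V=2.25V), C2(1μF, Q=15μC, V=15.00V), C3(5μF, Q=20μC, V=4.00V), C4(5μF, Q=15μC, V=3.00V), C5(6μF, Q=14μC, V=2.33V)
Op 1: GROUND 3: Q3=0; energy lost=40.000
Op 2: CLOSE 5-4: Q_total=29.00, C_total=11.00, V=2.64; Q5=15.82, Q4=13.18; dissipated=0.606
Op 3: CLOSE 1-4: Q_total=22.18, C_total=9.00, V=2.46; Q1=9.86, Q4=12.32; dissipated=0.166
Op 4: CLOSE 3-5: Q_total=15.82, C_total=11.00, V=1.44; Q3=7.19, Q5=8.63; dissipated=9.478
Final charges: Q1=9.86, Q2=15.00, Q3=7.19, Q4=12.32, Q5=8.63

Answer: 8.63 μC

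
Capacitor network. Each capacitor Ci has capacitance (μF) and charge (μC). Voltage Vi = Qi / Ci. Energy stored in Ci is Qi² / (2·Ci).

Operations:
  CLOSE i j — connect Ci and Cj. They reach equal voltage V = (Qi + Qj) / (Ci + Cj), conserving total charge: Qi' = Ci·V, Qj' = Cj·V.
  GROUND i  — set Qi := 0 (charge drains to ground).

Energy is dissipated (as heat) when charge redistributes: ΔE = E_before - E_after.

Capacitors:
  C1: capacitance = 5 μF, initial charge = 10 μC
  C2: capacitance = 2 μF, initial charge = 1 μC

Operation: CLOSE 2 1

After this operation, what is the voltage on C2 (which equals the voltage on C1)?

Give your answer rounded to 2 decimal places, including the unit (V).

Initial: C1(5μF, Q=10μC, V=2.00V), C2(2μF, Q=1μC, V=0.50V)
Op 1: CLOSE 2-1: Q_total=11.00, C_total=7.00, V=1.57; Q2=3.14, Q1=7.86; dissipated=1.607

Answer: 1.57 V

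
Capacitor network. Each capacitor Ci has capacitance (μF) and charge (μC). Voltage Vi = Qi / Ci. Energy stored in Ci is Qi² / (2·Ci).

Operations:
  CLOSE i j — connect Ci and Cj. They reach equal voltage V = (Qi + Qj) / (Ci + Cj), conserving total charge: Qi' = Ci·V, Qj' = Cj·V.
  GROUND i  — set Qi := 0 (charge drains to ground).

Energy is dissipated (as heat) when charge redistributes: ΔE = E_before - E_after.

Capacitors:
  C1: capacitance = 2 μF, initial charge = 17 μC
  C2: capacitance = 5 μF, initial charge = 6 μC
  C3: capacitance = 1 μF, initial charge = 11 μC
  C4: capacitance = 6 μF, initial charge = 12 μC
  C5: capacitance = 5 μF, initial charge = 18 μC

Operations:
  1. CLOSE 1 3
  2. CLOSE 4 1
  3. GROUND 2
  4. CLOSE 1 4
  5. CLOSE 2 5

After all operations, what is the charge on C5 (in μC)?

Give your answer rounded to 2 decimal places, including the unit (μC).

Answer: 9.00 μC

Derivation:
Initial: C1(2μF, Q=17μC, V=8.50V), C2(5μF, Q=6μC, V=1.20V), C3(1μF, Q=11μC, V=11.00V), C4(6μF, Q=12μC, V=2.00V), C5(5μF, Q=18μC, V=3.60V)
Op 1: CLOSE 1-3: Q_total=28.00, C_total=3.00, V=9.33; Q1=18.67, Q3=9.33; dissipated=2.083
Op 2: CLOSE 4-1: Q_total=30.67, C_total=8.00, V=3.83; Q4=23.00, Q1=7.67; dissipated=40.333
Op 3: GROUND 2: Q2=0; energy lost=3.600
Op 4: CLOSE 1-4: Q_total=30.67, C_total=8.00, V=3.83; Q1=7.67, Q4=23.00; dissipated=0.000
Op 5: CLOSE 2-5: Q_total=18.00, C_total=10.00, V=1.80; Q2=9.00, Q5=9.00; dissipated=16.200
Final charges: Q1=7.67, Q2=9.00, Q3=9.33, Q4=23.00, Q5=9.00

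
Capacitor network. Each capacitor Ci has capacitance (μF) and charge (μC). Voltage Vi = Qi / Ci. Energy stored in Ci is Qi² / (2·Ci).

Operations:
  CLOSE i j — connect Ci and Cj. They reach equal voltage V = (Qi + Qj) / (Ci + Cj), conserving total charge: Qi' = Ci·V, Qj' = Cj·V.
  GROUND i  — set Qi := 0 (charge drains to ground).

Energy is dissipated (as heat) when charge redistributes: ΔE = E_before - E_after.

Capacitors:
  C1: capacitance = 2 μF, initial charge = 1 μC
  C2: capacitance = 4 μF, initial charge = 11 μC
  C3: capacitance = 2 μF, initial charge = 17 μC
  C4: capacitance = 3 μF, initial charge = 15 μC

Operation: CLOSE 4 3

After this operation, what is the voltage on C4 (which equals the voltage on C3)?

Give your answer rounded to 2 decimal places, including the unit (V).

Answer: 6.40 V

Derivation:
Initial: C1(2μF, Q=1μC, V=0.50V), C2(4μF, Q=11μC, V=2.75V), C3(2μF, Q=17μC, V=8.50V), C4(3μF, Q=15μC, V=5.00V)
Op 1: CLOSE 4-3: Q_total=32.00, C_total=5.00, V=6.40; Q4=19.20, Q3=12.80; dissipated=7.350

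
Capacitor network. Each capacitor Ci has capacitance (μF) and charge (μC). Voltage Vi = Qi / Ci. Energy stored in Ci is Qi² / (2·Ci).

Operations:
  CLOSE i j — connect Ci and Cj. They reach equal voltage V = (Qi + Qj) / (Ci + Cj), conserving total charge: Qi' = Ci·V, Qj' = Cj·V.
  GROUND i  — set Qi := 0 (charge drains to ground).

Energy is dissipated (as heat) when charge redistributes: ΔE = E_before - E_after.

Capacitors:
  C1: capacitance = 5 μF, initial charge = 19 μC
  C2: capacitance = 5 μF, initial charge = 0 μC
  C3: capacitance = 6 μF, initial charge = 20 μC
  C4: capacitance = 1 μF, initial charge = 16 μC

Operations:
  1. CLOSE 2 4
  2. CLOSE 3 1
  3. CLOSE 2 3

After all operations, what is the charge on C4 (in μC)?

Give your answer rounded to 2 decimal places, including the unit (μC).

Initial: C1(5μF, Q=19μC, V=3.80V), C2(5μF, Q=0μC, V=0.00V), C3(6μF, Q=20μC, V=3.33V), C4(1μF, Q=16μC, V=16.00V)
Op 1: CLOSE 2-4: Q_total=16.00, C_total=6.00, V=2.67; Q2=13.33, Q4=2.67; dissipated=106.667
Op 2: CLOSE 3-1: Q_total=39.00, C_total=11.00, V=3.55; Q3=21.27, Q1=17.73; dissipated=0.297
Op 3: CLOSE 2-3: Q_total=34.61, C_total=11.00, V=3.15; Q2=15.73, Q3=18.88; dissipated=1.053
Final charges: Q1=17.73, Q2=15.73, Q3=18.88, Q4=2.67

Answer: 2.67 μC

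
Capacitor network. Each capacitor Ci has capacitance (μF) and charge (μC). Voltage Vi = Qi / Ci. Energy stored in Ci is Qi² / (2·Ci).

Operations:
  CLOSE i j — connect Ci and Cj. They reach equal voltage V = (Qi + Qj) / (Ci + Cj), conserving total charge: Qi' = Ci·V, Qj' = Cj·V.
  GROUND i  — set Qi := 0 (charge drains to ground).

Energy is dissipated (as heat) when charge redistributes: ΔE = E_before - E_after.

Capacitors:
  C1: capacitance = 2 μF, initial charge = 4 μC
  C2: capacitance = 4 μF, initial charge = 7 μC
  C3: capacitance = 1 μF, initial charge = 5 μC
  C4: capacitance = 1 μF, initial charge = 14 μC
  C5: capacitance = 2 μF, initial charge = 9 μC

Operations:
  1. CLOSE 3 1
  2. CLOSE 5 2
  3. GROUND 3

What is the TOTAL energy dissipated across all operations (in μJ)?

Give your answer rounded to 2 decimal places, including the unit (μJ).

Initial: C1(2μF, Q=4μC, V=2.00V), C2(4μF, Q=7μC, V=1.75V), C3(1μF, Q=5μC, V=5.00V), C4(1μF, Q=14μC, V=14.00V), C5(2μF, Q=9μC, V=4.50V)
Op 1: CLOSE 3-1: Q_total=9.00, C_total=3.00, V=3.00; Q3=3.00, Q1=6.00; dissipated=3.000
Op 2: CLOSE 5-2: Q_total=16.00, C_total=6.00, V=2.67; Q5=5.33, Q2=10.67; dissipated=5.042
Op 3: GROUND 3: Q3=0; energy lost=4.500
Total dissipated: 12.542 μJ

Answer: 12.54 μJ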